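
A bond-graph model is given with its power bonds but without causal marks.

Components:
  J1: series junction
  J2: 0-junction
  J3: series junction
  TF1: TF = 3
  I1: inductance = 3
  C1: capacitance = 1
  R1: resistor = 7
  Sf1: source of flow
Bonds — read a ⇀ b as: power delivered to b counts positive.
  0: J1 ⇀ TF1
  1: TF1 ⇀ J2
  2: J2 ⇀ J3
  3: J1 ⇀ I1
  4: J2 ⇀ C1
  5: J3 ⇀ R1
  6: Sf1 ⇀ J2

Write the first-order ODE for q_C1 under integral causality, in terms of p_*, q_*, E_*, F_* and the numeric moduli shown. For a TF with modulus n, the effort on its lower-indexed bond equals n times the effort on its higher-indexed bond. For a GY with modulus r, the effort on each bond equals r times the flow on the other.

β6 →Sf1  (source Sf1 imposes f)
β3 →I1  (I1: I, integral causality)
β0 →J1  (1-jn J1 has f-setter on 3)
β1 →TF1  (TF1 one-in-one-out from 0)
β4 →J2  (prefer integral on C1)
β2 →J3  (0-jn J2 has e-setter on 4)
β5 →R1  (J3 needs exactly one f-in)

dq_C1/dt = F_Sf1 + p_I1 - q_C1/7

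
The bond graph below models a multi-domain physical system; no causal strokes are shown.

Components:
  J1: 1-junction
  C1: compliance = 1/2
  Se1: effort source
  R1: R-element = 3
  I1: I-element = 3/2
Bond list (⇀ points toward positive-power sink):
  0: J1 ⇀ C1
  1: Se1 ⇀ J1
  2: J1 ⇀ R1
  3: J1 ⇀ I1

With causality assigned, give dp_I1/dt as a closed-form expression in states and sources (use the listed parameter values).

#1 stroke at J1  (source Se1 imposes e)
#0 stroke at J1  (prefer integral on C1)
#3 stroke at I1  (prefer integral on I1)
#2 stroke at J1  (1-jn J1 has f-setter on 3)

dp_I1/dt = E_Se1 - 2*p_I1 - 2*q_C1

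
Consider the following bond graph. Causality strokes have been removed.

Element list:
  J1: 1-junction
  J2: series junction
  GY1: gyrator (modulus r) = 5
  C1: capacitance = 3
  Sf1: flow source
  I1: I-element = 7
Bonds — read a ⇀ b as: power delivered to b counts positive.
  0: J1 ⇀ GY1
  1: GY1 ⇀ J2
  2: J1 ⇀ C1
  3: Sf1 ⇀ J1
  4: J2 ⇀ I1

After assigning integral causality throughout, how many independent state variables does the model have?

2  (C1, I1 all integral)

bond 3 |Sf1  (source Sf1 imposes f)
bond 0 |J1  (J1: bond 3 brought flow, rest push out)
bond 2 |J1  (1-jn J1 has f-setter on 3)
bond 1 |J2  (through GY1, causality inverts; strokes same side of GY1)
bond 4 |I1  (closing 1-jn rule on J2)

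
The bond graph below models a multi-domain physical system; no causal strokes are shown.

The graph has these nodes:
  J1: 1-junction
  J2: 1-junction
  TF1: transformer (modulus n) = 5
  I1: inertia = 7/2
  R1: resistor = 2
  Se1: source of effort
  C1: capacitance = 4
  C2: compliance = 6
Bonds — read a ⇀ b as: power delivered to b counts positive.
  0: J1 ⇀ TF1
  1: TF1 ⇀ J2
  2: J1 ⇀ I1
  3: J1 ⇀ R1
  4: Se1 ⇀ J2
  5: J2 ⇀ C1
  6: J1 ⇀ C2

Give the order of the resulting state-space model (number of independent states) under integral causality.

3  (C1, C2, I1 all integral)

bond 4 stroke→J2  (Se1 (Se) sets effort on bond)
bond 2 stroke→I1  (prefer integral on I1)
bond 0 stroke→J1  (1-jn J1 has f-setter on 2)
bond 3 stroke→J1  (J1: bond 2 brought flow, rest push out)
bond 6 stroke→J1  (J1 flow already set via bond 2)
bond 1 stroke→TF1  (TF1 one-in-one-out from 0)
bond 5 stroke→J2  (J2 flow already set via bond 1)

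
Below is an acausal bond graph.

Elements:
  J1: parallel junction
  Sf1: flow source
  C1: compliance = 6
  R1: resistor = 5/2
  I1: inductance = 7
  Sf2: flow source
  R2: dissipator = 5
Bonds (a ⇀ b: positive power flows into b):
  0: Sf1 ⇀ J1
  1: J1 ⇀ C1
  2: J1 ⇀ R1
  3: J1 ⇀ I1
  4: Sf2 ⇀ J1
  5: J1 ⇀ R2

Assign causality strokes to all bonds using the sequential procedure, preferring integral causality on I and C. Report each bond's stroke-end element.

bond 0 |Sf1  (source Sf1 imposes f)
bond 4 |Sf2  (source Sf2 imposes f)
bond 1 |J1  (C1 outputs effort q/C1)
bond 2 |R1  (common-e at J1 fixed by 1)
bond 3 |I1  (J1 effort already set via bond 1)
bond 5 |R2  (J1 effort already set via bond 1)

β0 stroke at Sf1
β1 stroke at J1
β2 stroke at R1
β3 stroke at I1
β4 stroke at Sf2
β5 stroke at R2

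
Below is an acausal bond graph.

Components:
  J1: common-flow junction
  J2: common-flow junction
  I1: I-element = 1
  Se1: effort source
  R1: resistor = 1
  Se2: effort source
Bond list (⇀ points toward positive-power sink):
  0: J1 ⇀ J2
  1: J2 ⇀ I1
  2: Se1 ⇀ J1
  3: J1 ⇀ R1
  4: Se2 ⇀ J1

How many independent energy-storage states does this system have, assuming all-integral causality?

1  (I1 all integral)

β2 stroke at J1  (Se1: effort source, stroke at far end)
β4 stroke at J1  (source Se2 imposes e)
β1 stroke at I1  (I1 outputs flow p/I1)
β0 stroke at J2  (common-f at J2 fixed by 1)
β3 stroke at J1  (1-jn J1 has f-setter on 0)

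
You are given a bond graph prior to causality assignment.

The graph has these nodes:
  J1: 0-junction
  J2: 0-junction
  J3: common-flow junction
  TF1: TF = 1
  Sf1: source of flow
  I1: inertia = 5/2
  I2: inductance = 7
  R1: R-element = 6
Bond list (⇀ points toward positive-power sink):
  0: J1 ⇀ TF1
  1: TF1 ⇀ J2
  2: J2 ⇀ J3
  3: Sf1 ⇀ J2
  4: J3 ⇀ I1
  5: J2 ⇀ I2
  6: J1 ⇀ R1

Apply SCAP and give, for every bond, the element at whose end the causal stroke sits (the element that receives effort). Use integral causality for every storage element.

bond 0 stroke at TF1
bond 1 stroke at J2
bond 2 stroke at J3
bond 3 stroke at Sf1
bond 4 stroke at I1
bond 5 stroke at I2
bond 6 stroke at J1

#3 stroke at Sf1  (Sf1 fixes flow; stroke at Sf1)
#4 stroke at I1  (I1 integral (f out))
#2 stroke at J3  (1-jn J3 has f-setter on 4)
#5 stroke at I2  (prefer integral on I2)
#1 stroke at J2  (closing 0-jn rule on J2)
#0 stroke at TF1  (TF TF1: opposite of bond 1)
#6 stroke at J1  (J1: last free bond brings effort in)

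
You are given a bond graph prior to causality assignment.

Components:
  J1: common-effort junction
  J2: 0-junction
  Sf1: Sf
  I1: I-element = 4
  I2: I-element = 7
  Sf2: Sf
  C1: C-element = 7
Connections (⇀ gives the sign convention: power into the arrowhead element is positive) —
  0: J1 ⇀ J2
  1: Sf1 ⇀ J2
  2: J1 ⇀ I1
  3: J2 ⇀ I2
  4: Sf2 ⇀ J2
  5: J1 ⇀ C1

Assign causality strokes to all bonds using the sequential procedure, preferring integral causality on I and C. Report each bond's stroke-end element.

β0 |J2
β1 |Sf1
β2 |I1
β3 |I2
β4 |Sf2
β5 |J1

b1 stroke at Sf1  (source Sf1 imposes f)
b4 stroke at Sf2  (source Sf2 imposes f)
b2 stroke at I1  (prefer integral on I1)
b3 stroke at I2  (I2 integral (f out))
b0 stroke at J2  (J2 needs exactly one e-in)
b5 stroke at J1  (J1: last free bond brings effort in)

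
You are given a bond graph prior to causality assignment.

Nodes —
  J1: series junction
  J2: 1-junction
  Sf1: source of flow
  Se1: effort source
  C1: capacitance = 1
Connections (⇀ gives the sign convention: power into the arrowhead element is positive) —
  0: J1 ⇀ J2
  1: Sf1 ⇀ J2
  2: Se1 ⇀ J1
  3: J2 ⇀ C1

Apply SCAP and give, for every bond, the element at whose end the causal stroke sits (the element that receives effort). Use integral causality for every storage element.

#0 |J2
#1 |Sf1
#2 |J1
#3 |J2

β1 stroke→Sf1  (Sf1: flow source, stroke at near end)
β2 stroke→J1  (source Se1 imposes e)
β0 stroke→J2  (closing 1-jn rule on J1)
β3 stroke→J2  (common-f at J2 fixed by 1)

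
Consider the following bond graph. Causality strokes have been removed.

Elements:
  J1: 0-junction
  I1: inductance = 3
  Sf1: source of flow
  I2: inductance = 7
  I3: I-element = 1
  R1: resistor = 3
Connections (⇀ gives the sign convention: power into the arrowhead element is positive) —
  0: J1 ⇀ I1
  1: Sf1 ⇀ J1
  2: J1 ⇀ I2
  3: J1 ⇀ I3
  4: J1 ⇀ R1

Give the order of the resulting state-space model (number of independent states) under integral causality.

bond 1 stroke at Sf1  (Sf1: flow source, stroke at near end)
bond 0 stroke at I1  (I1 integral (f out))
bond 2 stroke at I2  (I2: I, integral causality)
bond 3 stroke at I3  (I3 integral (f out))
bond 4 stroke at J1  (J1 needs exactly one e-in)

3  (I1, I2, I3 all integral)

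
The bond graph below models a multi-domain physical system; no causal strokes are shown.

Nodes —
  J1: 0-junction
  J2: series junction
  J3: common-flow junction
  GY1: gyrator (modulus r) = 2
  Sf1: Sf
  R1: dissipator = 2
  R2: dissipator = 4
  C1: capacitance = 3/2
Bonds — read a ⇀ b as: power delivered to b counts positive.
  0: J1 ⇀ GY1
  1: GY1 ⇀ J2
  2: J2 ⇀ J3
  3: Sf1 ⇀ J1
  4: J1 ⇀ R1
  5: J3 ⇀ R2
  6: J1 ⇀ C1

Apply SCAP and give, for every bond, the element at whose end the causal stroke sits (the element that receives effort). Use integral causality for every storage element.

bond 0 →GY1
bond 1 →GY1
bond 2 →J2
bond 3 →Sf1
bond 4 →R1
bond 5 →J3
bond 6 →J1

bond 3 →Sf1  (Sf1: flow source, stroke at near end)
bond 6 →J1  (prefer integral on C1)
bond 0 →GY1  (0-jn J1 has e-setter on 6)
bond 4 →R1  (common-e at J1 fixed by 6)
bond 1 →GY1  (through GY1, causality inverts; strokes same side of GY1)
bond 2 →J2  (J2 flow already set via bond 1)
bond 5 →J3  (1-jn J3 has f-setter on 2)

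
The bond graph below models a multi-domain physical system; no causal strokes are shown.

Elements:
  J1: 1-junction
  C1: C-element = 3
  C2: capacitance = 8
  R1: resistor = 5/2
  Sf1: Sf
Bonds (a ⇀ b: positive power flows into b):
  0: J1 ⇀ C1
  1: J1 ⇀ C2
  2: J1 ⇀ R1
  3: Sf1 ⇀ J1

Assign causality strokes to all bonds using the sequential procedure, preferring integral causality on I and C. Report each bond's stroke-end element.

β0 stroke at J1
β1 stroke at J1
β2 stroke at J1
β3 stroke at Sf1

#3 stroke→Sf1  (Sf1: flow source, stroke at near end)
#0 stroke→J1  (1-jn J1 has f-setter on 3)
#1 stroke→J1  (J1 flow already set via bond 3)
#2 stroke→J1  (J1: bond 3 brought flow, rest push out)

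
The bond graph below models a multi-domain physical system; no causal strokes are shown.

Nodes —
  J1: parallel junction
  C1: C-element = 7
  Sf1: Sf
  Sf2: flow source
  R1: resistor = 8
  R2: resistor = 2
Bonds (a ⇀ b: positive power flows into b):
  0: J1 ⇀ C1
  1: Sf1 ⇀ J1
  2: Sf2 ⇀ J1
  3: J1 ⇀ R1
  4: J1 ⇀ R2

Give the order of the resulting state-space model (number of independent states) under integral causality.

1  (C1 all integral)

b1 stroke→Sf1  (Sf1 (Sf) sets flow on bond)
b2 stroke→Sf2  (source Sf2 imposes f)
b0 stroke→J1  (C1 outputs effort q/C1)
b3 stroke→R1  (0-jn J1 has e-setter on 0)
b4 stroke→R2  (J1 effort already set via bond 0)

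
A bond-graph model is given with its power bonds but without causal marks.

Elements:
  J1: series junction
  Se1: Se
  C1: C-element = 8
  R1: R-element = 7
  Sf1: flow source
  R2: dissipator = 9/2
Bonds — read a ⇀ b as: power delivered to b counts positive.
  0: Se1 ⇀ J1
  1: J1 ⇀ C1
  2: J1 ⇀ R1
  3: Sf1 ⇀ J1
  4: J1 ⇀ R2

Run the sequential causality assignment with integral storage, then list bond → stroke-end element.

bond 0 |J1  (Se1 (Se) sets effort on bond)
bond 3 |Sf1  (Sf1 (Sf) sets flow on bond)
bond 1 |J1  (J1: bond 3 brought flow, rest push out)
bond 2 |J1  (J1 flow already set via bond 3)
bond 4 |J1  (J1 flow already set via bond 3)

bond 0 →J1
bond 1 →J1
bond 2 →J1
bond 3 →Sf1
bond 4 →J1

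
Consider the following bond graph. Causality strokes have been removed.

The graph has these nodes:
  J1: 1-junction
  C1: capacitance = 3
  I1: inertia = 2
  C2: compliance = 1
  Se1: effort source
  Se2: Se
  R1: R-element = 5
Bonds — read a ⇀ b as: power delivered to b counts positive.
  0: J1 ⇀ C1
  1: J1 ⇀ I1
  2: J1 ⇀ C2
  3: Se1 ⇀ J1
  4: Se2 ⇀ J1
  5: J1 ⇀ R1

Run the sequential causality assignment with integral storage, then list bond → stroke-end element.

β3 |J1  (source Se1 imposes e)
β4 |J1  (source Se2 imposes e)
β0 |J1  (prefer integral on C1)
β1 |I1  (I1 integral (f out))
β2 |J1  (J1 flow already set via bond 1)
β5 |J1  (J1 flow already set via bond 1)

#0 stroke at J1
#1 stroke at I1
#2 stroke at J1
#3 stroke at J1
#4 stroke at J1
#5 stroke at J1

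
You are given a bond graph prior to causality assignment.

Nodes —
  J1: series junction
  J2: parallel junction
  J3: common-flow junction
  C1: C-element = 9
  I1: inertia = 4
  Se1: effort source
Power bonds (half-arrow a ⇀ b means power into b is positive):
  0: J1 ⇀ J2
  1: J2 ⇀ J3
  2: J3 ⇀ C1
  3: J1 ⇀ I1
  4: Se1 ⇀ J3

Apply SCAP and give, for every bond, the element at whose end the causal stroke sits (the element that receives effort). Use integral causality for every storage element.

b0 →J1
b1 →J2
b2 →J3
b3 →I1
b4 →J3

bond 4 →J3  (source Se1 imposes e)
bond 2 →J3  (C1 integral (e out))
bond 1 →J2  (J3: last free bond brings flow in)
bond 0 →J1  (J2: bond 1 brought effort, rest push out)
bond 3 →I1  (J1: last free bond brings flow in)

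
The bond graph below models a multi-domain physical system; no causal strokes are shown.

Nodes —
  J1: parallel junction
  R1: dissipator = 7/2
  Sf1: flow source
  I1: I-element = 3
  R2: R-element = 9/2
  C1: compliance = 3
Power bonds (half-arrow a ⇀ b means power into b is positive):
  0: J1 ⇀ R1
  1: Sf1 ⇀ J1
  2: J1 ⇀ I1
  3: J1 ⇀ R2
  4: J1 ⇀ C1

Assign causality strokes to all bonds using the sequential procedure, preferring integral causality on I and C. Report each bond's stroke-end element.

b1 →Sf1  (Sf1 (Sf) sets flow on bond)
b2 →I1  (I1 integral (f out))
b4 →J1  (prefer integral on C1)
b0 →R1  (J1: bond 4 brought effort, rest push out)
b3 →R2  (0-jn J1 has e-setter on 4)

bond 0 →R1
bond 1 →Sf1
bond 2 →I1
bond 3 →R2
bond 4 →J1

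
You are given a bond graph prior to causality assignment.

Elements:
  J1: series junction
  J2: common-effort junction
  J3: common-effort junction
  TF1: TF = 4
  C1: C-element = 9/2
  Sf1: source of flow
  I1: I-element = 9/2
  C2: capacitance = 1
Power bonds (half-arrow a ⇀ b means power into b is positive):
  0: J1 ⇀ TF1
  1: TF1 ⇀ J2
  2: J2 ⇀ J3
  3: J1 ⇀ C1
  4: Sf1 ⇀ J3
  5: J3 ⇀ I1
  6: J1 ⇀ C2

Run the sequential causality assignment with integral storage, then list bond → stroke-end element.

b0 →TF1
b1 →J2
b2 →J3
b3 →J1
b4 →Sf1
b5 →I1
b6 →J1

#4 →Sf1  (source Sf1 imposes f)
#3 →J1  (prefer integral on C1)
#5 →I1  (I1 outputs flow p/I1)
#2 →J3  (only one effort-in slot at J3)
#1 →J2  (only one effort-in slot at J2)
#0 →TF1  (TF1 one-in-one-out from 1)
#6 →J1  (common-f at J1 fixed by 0)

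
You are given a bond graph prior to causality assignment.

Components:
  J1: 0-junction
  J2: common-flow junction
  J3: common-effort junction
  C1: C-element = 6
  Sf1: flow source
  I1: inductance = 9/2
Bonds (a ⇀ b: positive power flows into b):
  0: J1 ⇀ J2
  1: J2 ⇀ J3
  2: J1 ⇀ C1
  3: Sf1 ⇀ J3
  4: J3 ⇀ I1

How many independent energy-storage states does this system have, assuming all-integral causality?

bond 3 →Sf1  (Sf1: flow source, stroke at near end)
bond 2 →J1  (C1 outputs effort q/C1)
bond 0 →J2  (common-e at J1 fixed by 2)
bond 1 →J3  (closing 1-jn rule on J2)
bond 4 →I1  (J3 effort already set via bond 1)

2  (C1, I1 all integral)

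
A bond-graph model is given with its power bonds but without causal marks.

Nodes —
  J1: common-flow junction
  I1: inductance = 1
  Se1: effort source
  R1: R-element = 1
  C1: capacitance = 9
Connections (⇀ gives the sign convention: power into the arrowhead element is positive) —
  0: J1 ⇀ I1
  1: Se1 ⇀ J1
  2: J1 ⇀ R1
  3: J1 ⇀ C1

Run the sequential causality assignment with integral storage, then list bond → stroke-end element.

b1 stroke→J1  (source Se1 imposes e)
b0 stroke→I1  (I1 outputs flow p/I1)
b2 stroke→J1  (1-jn J1 has f-setter on 0)
b3 stroke→J1  (1-jn J1 has f-setter on 0)

b0 →I1
b1 →J1
b2 →J1
b3 →J1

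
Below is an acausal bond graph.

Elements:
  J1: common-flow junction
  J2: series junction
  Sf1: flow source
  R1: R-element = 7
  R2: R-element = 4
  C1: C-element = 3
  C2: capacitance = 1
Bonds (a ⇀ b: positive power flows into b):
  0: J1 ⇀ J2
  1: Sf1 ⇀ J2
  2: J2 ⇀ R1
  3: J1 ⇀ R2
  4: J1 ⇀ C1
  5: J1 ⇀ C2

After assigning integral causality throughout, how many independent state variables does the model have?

b1 stroke→Sf1  (Sf1: flow source, stroke at near end)
b0 stroke→J2  (J2: bond 1 brought flow, rest push out)
b2 stroke→J2  (1-jn J2 has f-setter on 1)
b3 stroke→J1  (J1 flow already set via bond 0)
b4 stroke→J1  (J1 flow already set via bond 0)
b5 stroke→J1  (J1 flow already set via bond 0)

2  (C1, C2 all integral)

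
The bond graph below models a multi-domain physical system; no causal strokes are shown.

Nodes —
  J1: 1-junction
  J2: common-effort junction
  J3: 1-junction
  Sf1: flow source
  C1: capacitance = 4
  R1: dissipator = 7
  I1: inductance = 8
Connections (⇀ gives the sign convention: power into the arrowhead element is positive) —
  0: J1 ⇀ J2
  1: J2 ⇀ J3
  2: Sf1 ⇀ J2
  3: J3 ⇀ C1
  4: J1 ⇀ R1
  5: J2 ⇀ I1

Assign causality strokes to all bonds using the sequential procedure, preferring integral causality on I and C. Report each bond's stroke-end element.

b0 stroke at J1
b1 stroke at J2
b2 stroke at Sf1
b3 stroke at J3
b4 stroke at R1
b5 stroke at I1

b2 |Sf1  (Sf1: flow source, stroke at near end)
b3 |J3  (C1 outputs effort q/C1)
b1 |J2  (J3 needs exactly one f-in)
b0 |J1  (common-e at J2 fixed by 1)
b5 |I1  (J2 effort already set via bond 1)
b4 |R1  (closing 1-jn rule on J1)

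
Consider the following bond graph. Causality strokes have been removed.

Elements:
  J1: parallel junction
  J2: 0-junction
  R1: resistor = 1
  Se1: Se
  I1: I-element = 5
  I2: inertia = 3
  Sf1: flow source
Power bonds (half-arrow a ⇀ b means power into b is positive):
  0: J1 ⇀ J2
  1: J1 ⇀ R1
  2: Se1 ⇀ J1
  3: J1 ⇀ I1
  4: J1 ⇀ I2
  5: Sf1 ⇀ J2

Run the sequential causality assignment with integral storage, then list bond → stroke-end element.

b0 stroke at J2
b1 stroke at R1
b2 stroke at J1
b3 stroke at I1
b4 stroke at I2
b5 stroke at Sf1

b2 stroke→J1  (Se1 fixes effort; stroke away)
b5 stroke→Sf1  (source Sf1 imposes f)
b0 stroke→J2  (0-jn J1 has e-setter on 2)
b1 stroke→R1  (J1 effort already set via bond 2)
b3 stroke→I1  (J1 effort already set via bond 2)
b4 stroke→I2  (common-e at J1 fixed by 2)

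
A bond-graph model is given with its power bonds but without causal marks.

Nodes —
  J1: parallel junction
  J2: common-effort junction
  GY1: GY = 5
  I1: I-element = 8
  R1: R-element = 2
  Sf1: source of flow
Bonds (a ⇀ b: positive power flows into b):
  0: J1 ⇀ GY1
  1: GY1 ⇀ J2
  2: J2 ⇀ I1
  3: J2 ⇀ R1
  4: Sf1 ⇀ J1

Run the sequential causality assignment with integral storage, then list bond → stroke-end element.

β4 |Sf1  (Sf1: flow source, stroke at near end)
β0 |J1  (only one effort-in slot at J1)
β1 |J2  (through GY1, causality inverts; strokes same side of GY1)
β2 |I1  (0-jn J2 has e-setter on 1)
β3 |R1  (0-jn J2 has e-setter on 1)

b0 |J1
b1 |J2
b2 |I1
b3 |R1
b4 |Sf1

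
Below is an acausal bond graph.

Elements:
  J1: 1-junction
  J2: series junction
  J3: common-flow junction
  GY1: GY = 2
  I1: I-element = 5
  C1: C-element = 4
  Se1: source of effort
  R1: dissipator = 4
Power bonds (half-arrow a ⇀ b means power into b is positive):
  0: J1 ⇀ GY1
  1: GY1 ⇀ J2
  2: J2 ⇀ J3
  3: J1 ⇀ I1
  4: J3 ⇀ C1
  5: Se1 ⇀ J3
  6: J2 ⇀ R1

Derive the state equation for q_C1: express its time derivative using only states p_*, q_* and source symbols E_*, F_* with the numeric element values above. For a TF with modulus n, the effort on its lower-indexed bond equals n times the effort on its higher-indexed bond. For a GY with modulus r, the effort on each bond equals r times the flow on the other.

dq_C1/dt = E_Se1/4 + p_I1/10 - q_C1/16

#5 →J3  (source Se1 imposes e)
#3 →I1  (I1: I, integral causality)
#0 →J1  (J1 flow already set via bond 3)
#1 →J2  (GY1: gyrator matches bond 0)
#4 →J3  (prefer integral on C1)
#2 →J2  (closing 1-jn rule on J3)
#6 →R1  (J2 needs exactly one f-in)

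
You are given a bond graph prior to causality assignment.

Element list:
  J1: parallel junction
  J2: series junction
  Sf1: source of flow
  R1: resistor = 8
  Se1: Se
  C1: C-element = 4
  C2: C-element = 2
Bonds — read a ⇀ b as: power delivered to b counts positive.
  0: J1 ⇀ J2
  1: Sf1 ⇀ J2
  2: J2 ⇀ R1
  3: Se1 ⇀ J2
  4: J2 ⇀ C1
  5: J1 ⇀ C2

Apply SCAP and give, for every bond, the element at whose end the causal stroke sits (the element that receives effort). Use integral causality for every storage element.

#1 stroke at Sf1  (Sf1 fixes flow; stroke at Sf1)
#3 stroke at J2  (source Se1 imposes e)
#0 stroke at J2  (J2 flow already set via bond 1)
#2 stroke at J2  (J2 flow already set via bond 1)
#4 stroke at J2  (J2: bond 1 brought flow, rest push out)
#5 stroke at J1  (only one effort-in slot at J1)

b0 stroke→J2
b1 stroke→Sf1
b2 stroke→J2
b3 stroke→J2
b4 stroke→J2
b5 stroke→J1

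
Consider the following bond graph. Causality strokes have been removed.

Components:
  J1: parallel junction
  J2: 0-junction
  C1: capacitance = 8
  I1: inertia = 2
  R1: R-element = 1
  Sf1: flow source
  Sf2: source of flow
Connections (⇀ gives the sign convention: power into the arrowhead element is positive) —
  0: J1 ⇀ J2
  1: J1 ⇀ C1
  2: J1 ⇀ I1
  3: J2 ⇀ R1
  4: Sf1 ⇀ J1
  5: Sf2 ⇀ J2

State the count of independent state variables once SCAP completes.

2  (C1, I1 all integral)

β4 stroke at Sf1  (source Sf1 imposes f)
β5 stroke at Sf2  (Sf2 fixes flow; stroke at Sf2)
β1 stroke at J1  (C1 outputs effort q/C1)
β0 stroke at J2  (J1: bond 1 brought effort, rest push out)
β2 stroke at I1  (J1: bond 1 brought effort, rest push out)
β3 stroke at R1  (common-e at J2 fixed by 0)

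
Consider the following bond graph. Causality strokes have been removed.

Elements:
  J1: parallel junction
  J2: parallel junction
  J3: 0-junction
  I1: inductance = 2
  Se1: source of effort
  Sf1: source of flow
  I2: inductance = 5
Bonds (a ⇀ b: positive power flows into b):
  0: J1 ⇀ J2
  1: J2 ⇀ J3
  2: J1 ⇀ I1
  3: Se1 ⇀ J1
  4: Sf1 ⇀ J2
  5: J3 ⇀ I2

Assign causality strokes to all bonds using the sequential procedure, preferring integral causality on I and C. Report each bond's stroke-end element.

b0 stroke→J2
b1 stroke→J3
b2 stroke→I1
b3 stroke→J1
b4 stroke→Sf1
b5 stroke→I2

b3 stroke→J1  (Se1 (Se) sets effort on bond)
b4 stroke→Sf1  (source Sf1 imposes f)
b0 stroke→J2  (common-e at J1 fixed by 3)
b2 stroke→I1  (J1: bond 3 brought effort, rest push out)
b1 stroke→J3  (0-jn J2 has e-setter on 0)
b5 stroke→I2  (J3: bond 1 brought effort, rest push out)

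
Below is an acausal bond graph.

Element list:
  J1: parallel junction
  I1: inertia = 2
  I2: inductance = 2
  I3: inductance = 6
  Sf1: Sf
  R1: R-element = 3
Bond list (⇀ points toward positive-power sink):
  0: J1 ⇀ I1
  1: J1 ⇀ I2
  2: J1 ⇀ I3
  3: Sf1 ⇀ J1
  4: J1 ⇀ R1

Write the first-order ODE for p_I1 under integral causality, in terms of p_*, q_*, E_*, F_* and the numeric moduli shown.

b3 |Sf1  (Sf1 fixes flow; stroke at Sf1)
b0 |I1  (prefer integral on I1)
b1 |I2  (I2 outputs flow p/I2)
b2 |I3  (prefer integral on I3)
b4 |J1  (closing 0-jn rule on J1)

dp_I1/dt = 3*F_Sf1 - 3*p_I1/2 - 3*p_I2/2 - p_I3/2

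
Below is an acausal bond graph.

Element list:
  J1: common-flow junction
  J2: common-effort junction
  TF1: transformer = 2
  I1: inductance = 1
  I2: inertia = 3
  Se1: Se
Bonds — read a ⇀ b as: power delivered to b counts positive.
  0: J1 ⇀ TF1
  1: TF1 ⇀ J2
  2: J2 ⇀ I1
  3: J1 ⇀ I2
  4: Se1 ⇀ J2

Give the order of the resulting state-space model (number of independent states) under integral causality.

2  (I1, I2 all integral)

b4 stroke at J2  (Se1 fixes effort; stroke away)
b1 stroke at TF1  (common-e at J2 fixed by 4)
b2 stroke at I1  (J2: bond 4 brought effort, rest push out)
b0 stroke at J1  (TF TF1: opposite of bond 1)
b3 stroke at I2  (J1 needs exactly one f-in)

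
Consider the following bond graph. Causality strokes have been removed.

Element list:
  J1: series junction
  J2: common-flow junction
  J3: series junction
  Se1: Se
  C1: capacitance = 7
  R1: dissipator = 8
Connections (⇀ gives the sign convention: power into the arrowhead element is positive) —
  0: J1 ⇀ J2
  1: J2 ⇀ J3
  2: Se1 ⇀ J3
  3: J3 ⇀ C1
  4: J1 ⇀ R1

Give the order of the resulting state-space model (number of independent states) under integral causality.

b2 stroke→J3  (Se1 (Se) sets effort on bond)
b3 stroke→J3  (prefer integral on C1)
b1 stroke→J2  (J3 needs exactly one f-in)
b0 stroke→J1  (only one flow-in slot at J2)
b4 stroke→R1  (only one flow-in slot at J1)

1  (C1 all integral)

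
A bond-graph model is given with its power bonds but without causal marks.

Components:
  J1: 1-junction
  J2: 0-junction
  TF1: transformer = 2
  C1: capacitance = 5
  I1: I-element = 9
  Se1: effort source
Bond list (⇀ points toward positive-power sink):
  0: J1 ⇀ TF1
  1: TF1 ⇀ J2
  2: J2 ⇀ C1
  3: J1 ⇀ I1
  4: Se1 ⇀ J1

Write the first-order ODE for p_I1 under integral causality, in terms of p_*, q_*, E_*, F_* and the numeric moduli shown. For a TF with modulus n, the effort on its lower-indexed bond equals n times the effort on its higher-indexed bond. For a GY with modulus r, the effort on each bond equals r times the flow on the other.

dp_I1/dt = E_Se1 - 2*q_C1/5

bond 4 stroke→J1  (Se1: effort source, stroke at far end)
bond 2 stroke→J2  (C1: C, integral causality)
bond 1 stroke→TF1  (common-e at J2 fixed by 2)
bond 0 stroke→J1  (TF1: transformer flips bond 1)
bond 3 stroke→I1  (only one flow-in slot at J1)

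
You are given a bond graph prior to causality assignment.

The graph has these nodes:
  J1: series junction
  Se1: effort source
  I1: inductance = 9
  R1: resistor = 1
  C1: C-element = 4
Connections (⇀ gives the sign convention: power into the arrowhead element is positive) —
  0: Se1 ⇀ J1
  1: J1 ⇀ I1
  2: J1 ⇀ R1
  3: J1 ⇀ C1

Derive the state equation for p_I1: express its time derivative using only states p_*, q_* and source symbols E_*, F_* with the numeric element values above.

dp_I1/dt = E_Se1 - p_I1/9 - q_C1/4

#0 stroke at J1  (Se1: effort source, stroke at far end)
#1 stroke at I1  (I1 outputs flow p/I1)
#2 stroke at J1  (common-f at J1 fixed by 1)
#3 stroke at J1  (1-jn J1 has f-setter on 1)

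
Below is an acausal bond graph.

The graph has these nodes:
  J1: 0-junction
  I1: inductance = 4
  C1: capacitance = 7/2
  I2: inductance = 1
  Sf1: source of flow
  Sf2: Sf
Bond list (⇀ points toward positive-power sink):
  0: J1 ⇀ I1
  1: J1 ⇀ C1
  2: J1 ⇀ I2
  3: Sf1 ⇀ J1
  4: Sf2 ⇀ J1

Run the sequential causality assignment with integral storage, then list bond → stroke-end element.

bond 3 |Sf1  (Sf1 (Sf) sets flow on bond)
bond 4 |Sf2  (source Sf2 imposes f)
bond 0 |I1  (I1: I, integral causality)
bond 1 |J1  (C1 integral (e out))
bond 2 |I2  (J1: bond 1 brought effort, rest push out)

β0 stroke at I1
β1 stroke at J1
β2 stroke at I2
β3 stroke at Sf1
β4 stroke at Sf2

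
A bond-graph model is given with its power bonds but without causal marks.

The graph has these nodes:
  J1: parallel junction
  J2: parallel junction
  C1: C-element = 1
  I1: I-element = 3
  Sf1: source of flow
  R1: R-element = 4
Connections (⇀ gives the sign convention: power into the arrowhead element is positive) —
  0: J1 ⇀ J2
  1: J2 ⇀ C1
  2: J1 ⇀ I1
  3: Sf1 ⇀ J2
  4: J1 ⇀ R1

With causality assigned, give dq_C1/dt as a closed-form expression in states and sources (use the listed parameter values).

dq_C1/dt = F_Sf1 - p_I1/3 - q_C1/4

b3 stroke at Sf1  (Sf1: flow source, stroke at near end)
b1 stroke at J2  (C1: C, integral causality)
b0 stroke at J1  (J2 effort already set via bond 1)
b2 stroke at I1  (J1: bond 0 brought effort, rest push out)
b4 stroke at R1  (0-jn J1 has e-setter on 0)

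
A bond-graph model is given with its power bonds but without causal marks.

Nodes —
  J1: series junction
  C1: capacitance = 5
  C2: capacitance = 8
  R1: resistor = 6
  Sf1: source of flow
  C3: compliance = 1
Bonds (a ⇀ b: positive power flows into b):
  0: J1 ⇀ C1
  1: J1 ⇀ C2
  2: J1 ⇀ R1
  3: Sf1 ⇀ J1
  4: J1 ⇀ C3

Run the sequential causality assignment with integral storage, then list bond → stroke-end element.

bond 3 →Sf1  (Sf1 (Sf) sets flow on bond)
bond 0 →J1  (J1 flow already set via bond 3)
bond 1 →J1  (J1 flow already set via bond 3)
bond 2 →J1  (common-f at J1 fixed by 3)
bond 4 →J1  (common-f at J1 fixed by 3)

bond 0 →J1
bond 1 →J1
bond 2 →J1
bond 3 →Sf1
bond 4 →J1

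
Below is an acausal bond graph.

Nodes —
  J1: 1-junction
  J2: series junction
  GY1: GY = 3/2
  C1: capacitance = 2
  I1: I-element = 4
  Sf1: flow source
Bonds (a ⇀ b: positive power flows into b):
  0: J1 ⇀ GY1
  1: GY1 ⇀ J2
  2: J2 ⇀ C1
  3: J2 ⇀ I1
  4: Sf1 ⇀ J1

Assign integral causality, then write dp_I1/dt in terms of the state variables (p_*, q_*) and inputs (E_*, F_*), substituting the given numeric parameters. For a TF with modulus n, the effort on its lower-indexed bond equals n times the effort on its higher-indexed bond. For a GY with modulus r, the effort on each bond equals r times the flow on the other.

b4 stroke→Sf1  (Sf1: flow source, stroke at near end)
b0 stroke→J1  (J1 flow already set via bond 4)
b1 stroke→J2  (GY GY1: same side as bond 0)
b2 stroke→J2  (prefer integral on C1)
b3 stroke→I1  (closing 1-jn rule on J2)

dp_I1/dt = 3*F_Sf1/2 - q_C1/2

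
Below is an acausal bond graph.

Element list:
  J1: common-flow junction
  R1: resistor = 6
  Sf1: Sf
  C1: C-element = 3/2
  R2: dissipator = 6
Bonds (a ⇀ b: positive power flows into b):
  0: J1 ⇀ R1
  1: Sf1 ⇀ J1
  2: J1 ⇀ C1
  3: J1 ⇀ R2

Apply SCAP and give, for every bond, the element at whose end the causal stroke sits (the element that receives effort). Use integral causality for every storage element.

b0 |J1
b1 |Sf1
b2 |J1
b3 |J1

b1 →Sf1  (Sf1 fixes flow; stroke at Sf1)
b0 →J1  (J1: bond 1 brought flow, rest push out)
b2 →J1  (J1: bond 1 brought flow, rest push out)
b3 →J1  (J1 flow already set via bond 1)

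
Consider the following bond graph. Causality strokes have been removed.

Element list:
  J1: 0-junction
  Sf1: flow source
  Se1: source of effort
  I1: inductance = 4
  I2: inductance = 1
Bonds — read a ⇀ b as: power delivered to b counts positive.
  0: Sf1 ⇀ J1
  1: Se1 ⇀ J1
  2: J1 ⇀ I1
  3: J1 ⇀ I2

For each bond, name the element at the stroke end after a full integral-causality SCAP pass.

β0 stroke at Sf1  (Sf1: flow source, stroke at near end)
β1 stroke at J1  (Se1 fixes effort; stroke away)
β2 stroke at I1  (J1: bond 1 brought effort, rest push out)
β3 stroke at I2  (0-jn J1 has e-setter on 1)

bond 0 |Sf1
bond 1 |J1
bond 2 |I1
bond 3 |I2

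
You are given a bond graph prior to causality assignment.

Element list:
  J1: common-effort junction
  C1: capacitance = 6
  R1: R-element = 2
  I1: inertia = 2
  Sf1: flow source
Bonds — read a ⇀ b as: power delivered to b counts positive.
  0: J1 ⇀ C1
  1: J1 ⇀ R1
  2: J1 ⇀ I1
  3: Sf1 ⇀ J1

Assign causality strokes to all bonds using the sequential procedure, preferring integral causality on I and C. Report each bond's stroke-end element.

bond 3 stroke at Sf1  (Sf1 (Sf) sets flow on bond)
bond 0 stroke at J1  (C1 integral (e out))
bond 1 stroke at R1  (0-jn J1 has e-setter on 0)
bond 2 stroke at I1  (J1 effort already set via bond 0)

bond 0 stroke→J1
bond 1 stroke→R1
bond 2 stroke→I1
bond 3 stroke→Sf1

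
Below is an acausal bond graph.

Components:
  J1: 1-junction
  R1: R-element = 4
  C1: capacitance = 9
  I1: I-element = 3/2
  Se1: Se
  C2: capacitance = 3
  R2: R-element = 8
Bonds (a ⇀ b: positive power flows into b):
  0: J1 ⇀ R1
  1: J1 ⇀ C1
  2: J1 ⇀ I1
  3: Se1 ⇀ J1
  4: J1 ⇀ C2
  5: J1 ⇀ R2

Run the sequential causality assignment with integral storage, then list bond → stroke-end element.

β0 stroke at J1
β1 stroke at J1
β2 stroke at I1
β3 stroke at J1
β4 stroke at J1
β5 stroke at J1

#3 stroke at J1  (source Se1 imposes e)
#1 stroke at J1  (C1 integral (e out))
#2 stroke at I1  (I1: I, integral causality)
#0 stroke at J1  (common-f at J1 fixed by 2)
#4 stroke at J1  (common-f at J1 fixed by 2)
#5 stroke at J1  (common-f at J1 fixed by 2)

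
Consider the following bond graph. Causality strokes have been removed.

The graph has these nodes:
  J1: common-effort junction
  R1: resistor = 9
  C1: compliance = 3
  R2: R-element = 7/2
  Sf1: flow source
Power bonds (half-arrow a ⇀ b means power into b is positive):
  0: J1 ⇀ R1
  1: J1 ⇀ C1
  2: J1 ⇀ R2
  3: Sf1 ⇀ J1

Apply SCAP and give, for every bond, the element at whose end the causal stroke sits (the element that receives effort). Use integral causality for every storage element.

#0 |R1
#1 |J1
#2 |R2
#3 |Sf1

β3 |Sf1  (source Sf1 imposes f)
β1 |J1  (C1 outputs effort q/C1)
β0 |R1  (0-jn J1 has e-setter on 1)
β2 |R2  (J1: bond 1 brought effort, rest push out)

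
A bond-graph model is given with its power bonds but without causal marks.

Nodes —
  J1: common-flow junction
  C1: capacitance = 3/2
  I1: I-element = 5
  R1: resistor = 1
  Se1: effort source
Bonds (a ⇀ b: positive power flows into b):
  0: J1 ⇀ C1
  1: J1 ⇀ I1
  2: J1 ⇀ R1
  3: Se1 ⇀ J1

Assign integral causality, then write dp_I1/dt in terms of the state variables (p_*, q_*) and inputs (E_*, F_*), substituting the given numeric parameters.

dp_I1/dt = E_Se1 - p_I1/5 - 2*q_C1/3

#3 stroke→J1  (source Se1 imposes e)
#0 stroke→J1  (C1: C, integral causality)
#1 stroke→I1  (prefer integral on I1)
#2 stroke→J1  (1-jn J1 has f-setter on 1)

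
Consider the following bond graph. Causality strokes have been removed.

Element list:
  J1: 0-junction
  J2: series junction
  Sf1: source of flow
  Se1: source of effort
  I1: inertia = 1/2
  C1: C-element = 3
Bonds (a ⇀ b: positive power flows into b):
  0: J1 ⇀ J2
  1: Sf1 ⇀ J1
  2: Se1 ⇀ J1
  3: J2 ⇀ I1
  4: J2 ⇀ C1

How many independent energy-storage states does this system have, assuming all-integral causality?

β1 stroke→Sf1  (source Sf1 imposes f)
β2 stroke→J1  (source Se1 imposes e)
β0 stroke→J2  (0-jn J1 has e-setter on 2)
β3 stroke→I1  (I1: I, integral causality)
β4 stroke→J2  (1-jn J2 has f-setter on 3)

2  (C1, I1 all integral)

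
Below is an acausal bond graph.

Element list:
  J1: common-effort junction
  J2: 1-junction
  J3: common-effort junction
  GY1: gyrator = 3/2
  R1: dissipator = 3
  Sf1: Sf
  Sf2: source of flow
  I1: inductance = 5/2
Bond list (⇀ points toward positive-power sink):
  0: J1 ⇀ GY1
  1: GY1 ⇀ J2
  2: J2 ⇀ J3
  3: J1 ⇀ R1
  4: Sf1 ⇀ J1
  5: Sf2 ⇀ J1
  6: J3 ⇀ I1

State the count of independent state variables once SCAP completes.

1  (I1 all integral)

b4 stroke→Sf1  (Sf1: flow source, stroke at near end)
b5 stroke→Sf2  (Sf2 fixes flow; stroke at Sf2)
b6 stroke→I1  (I1 outputs flow p/I1)
b2 stroke→J3  (J3 needs exactly one e-in)
b1 stroke→J2  (1-jn J2 has f-setter on 2)
b0 stroke→J1  (GY1 both-in/both-out from 1)
b3 stroke→R1  (common-e at J1 fixed by 0)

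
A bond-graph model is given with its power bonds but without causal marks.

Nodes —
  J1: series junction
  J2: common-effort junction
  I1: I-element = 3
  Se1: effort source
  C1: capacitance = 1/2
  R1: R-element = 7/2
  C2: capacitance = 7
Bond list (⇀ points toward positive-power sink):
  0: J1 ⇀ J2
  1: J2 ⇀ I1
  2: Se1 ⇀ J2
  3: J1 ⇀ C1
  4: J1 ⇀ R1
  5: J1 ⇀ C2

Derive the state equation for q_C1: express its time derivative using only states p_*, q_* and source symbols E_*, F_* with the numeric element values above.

dq_C1/dt = -2*E_Se1/7 - 4*q_C1/7 - 2*q_C2/49

b2 stroke→J2  (source Se1 imposes e)
b0 stroke→J1  (0-jn J2 has e-setter on 2)
b1 stroke→I1  (J2 effort already set via bond 2)
b3 stroke→J1  (prefer integral on C1)
b5 stroke→J1  (C2 integral (e out))
b4 stroke→R1  (closing 1-jn rule on J1)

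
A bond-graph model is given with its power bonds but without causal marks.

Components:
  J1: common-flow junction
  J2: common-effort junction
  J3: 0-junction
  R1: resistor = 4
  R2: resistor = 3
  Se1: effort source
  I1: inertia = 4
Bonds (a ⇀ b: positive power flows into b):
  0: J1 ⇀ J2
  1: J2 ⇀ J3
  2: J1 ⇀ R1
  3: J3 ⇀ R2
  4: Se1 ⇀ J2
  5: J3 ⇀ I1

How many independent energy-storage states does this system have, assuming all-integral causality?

1  (I1 all integral)

#4 stroke at J2  (Se1 (Se) sets effort on bond)
#0 stroke at J1  (0-jn J2 has e-setter on 4)
#1 stroke at J3  (common-e at J2 fixed by 4)
#3 stroke at R2  (J3: bond 1 brought effort, rest push out)
#5 stroke at I1  (0-jn J3 has e-setter on 1)
#2 stroke at R1  (J1: last free bond brings flow in)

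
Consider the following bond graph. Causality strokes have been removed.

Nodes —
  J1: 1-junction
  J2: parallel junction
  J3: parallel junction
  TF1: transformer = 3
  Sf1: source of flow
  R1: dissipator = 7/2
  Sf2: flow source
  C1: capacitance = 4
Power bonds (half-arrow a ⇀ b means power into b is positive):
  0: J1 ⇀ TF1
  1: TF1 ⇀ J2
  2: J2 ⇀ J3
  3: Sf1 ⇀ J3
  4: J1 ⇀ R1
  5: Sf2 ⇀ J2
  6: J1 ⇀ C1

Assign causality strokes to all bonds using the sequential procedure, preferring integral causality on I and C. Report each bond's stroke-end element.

#3 |Sf1  (Sf1 fixes flow; stroke at Sf1)
#5 |Sf2  (source Sf2 imposes f)
#2 |J3  (J3: last free bond brings effort in)
#1 |J2  (J2 needs exactly one e-in)
#0 |TF1  (TF1: transformer flips bond 1)
#4 |J1  (J1: bond 0 brought flow, rest push out)
#6 |J1  (common-f at J1 fixed by 0)

bond 0 |TF1
bond 1 |J2
bond 2 |J3
bond 3 |Sf1
bond 4 |J1
bond 5 |Sf2
bond 6 |J1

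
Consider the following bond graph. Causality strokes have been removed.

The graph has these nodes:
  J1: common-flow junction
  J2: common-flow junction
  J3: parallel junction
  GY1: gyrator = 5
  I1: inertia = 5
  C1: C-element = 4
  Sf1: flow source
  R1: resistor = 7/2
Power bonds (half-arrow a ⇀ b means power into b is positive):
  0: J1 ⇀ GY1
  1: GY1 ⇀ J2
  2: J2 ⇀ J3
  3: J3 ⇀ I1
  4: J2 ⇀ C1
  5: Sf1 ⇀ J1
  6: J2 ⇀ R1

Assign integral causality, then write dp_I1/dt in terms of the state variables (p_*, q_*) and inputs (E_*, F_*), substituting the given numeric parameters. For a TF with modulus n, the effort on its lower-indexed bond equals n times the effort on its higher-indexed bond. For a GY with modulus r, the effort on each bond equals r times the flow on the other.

dp_I1/dt = 5*F_Sf1 - 7*p_I1/10 - q_C1/4

b5 |Sf1  (Sf1: flow source, stroke at near end)
b0 |J1  (common-f at J1 fixed by 5)
b1 |J2  (GY GY1: same side as bond 0)
b3 |I1  (I1 integral (f out))
b2 |J3  (J3: last free bond brings effort in)
b4 |J2  (1-jn J2 has f-setter on 2)
b6 |J2  (common-f at J2 fixed by 2)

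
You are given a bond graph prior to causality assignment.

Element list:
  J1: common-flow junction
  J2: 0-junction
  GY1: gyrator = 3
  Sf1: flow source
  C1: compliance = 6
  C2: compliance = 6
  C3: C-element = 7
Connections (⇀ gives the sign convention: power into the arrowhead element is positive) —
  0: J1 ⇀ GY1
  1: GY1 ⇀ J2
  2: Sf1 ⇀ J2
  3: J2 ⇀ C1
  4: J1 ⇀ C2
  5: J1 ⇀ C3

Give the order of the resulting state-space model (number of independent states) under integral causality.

3  (C1, C2, C3 all integral)

bond 2 →Sf1  (Sf1 (Sf) sets flow on bond)
bond 3 →J2  (prefer integral on C1)
bond 1 →GY1  (J2: bond 3 brought effort, rest push out)
bond 0 →GY1  (GY1 both-in/both-out from 1)
bond 4 →J1  (1-jn J1 has f-setter on 0)
bond 5 →J1  (J1 flow already set via bond 0)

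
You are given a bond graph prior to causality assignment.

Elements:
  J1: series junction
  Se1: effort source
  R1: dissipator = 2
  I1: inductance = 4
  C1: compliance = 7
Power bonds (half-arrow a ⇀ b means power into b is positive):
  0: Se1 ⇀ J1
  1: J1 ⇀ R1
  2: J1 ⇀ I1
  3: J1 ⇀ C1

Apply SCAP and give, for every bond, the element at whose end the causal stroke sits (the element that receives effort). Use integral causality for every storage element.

β0 →J1  (Se1 fixes effort; stroke away)
β2 →I1  (I1 outputs flow p/I1)
β1 →J1  (J1 flow already set via bond 2)
β3 →J1  (1-jn J1 has f-setter on 2)

b0 stroke at J1
b1 stroke at J1
b2 stroke at I1
b3 stroke at J1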